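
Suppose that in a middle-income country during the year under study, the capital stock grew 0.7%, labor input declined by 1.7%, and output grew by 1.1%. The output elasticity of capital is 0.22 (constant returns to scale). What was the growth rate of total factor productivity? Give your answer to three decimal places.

2.272%

Labor's share = 1 − 0.22 = 0.78.
The capital stock: 0.22 × 0.7 = 0.154 pp.
Labor input: 0.78 × (-1.7) = -1.326 pp.
TFP growth = 1.1 + 1.172 = 2.272%.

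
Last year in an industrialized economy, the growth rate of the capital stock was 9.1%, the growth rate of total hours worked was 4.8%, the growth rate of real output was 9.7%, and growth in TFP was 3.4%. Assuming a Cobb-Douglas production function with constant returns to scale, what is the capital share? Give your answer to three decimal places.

The capital share is 0.349.

gY = gA + α·gK + (1−α)·gL, so gY − gA − gL = α(gK − gL).
9.7 − 3.4 − 4.8 = α × (9.1 − 4.8).
1.5 = 4.3 α, so α = 0.34884.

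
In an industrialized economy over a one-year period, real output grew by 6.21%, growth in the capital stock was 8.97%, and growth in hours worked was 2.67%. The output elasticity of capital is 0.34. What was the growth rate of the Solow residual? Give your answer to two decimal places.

Labor's share = 1 − 0.34 = 0.66.
The capital stock: 0.34 × 8.97 = 3.0498 pp.
Hours worked: 0.66 × 2.67 = 1.7622 pp.
TFP growth = 6.21 − 4.812 = 1.398%.

1.40%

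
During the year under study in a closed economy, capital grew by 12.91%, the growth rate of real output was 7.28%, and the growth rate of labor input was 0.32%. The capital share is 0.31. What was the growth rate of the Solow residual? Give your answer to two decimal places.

The Solow residual grew 3.06%.

Labor's share = 1 − 0.31 = 0.69.
Capital: 0.31 × 12.91 = 4.0021 pp.
Labor input: 0.69 × 0.32 = 0.2208 pp.
TFP growth = 7.28 − 4.2229 = 3.0571%.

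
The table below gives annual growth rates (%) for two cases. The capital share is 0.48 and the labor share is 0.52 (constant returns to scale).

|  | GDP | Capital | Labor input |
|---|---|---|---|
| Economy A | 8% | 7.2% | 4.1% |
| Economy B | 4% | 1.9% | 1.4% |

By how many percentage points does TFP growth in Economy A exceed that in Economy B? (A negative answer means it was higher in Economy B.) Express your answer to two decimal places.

Labor's share = 1 − 0.48 = 0.52.
Economy A: TFP = 8 − 3.456 − 2.132 = 2.412%.
Economy B: TFP = 4 − 0.912 − 0.728 = 2.36%.
Difference = 2.412 − (2.36) = 0.052 pp.

0.05 percentage points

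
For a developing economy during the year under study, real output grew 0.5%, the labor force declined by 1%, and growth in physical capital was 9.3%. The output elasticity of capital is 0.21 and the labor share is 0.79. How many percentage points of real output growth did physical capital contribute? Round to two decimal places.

Contribution = share × growth = 0.21 × 9.3 = 1.953 pp.

1.95 pp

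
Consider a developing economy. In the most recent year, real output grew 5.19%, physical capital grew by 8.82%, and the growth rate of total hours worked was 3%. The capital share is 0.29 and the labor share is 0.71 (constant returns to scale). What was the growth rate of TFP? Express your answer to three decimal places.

Labor's share = 1 − 0.29 = 0.71.
Physical capital: 0.29 × 8.82 = 2.5578 pp.
Total hours worked: 0.71 × 3 = 2.13 pp.
TFP growth = 5.19 − 4.6878 = 0.5022%.

0.502%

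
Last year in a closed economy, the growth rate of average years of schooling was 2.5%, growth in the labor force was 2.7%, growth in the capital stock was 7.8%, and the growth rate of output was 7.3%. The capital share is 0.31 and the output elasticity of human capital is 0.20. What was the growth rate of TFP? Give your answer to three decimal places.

3.059%

Labor's share = 1 − 0.31 − 0.2 = 0.49.
The capital stock: 0.31 × 7.8 = 2.418 pp.
Average years of schooling: 0.2 × 2.5 = 0.5 pp.
The labor force: 0.49 × 2.7 = 1.323 pp.
TFP growth = 7.3 − 4.241 = 3.059%.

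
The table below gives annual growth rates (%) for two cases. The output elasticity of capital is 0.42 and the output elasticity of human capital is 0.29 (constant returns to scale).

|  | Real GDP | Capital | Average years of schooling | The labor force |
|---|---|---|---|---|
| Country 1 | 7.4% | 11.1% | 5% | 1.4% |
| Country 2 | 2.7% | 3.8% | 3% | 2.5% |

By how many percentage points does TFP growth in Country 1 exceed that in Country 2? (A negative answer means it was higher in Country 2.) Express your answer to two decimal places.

1.37 percentage points

Labor's share = 1 − 0.42 − 0.29 = 0.29.
Country 1: TFP = 7.4 − 4.662 − 1.45 − 0.406 = 0.882%.
Country 2: TFP = 2.7 − 1.596 − 0.87 − 0.725 = -0.491%.
Difference = 0.882 − (-0.491) = 1.373 pp.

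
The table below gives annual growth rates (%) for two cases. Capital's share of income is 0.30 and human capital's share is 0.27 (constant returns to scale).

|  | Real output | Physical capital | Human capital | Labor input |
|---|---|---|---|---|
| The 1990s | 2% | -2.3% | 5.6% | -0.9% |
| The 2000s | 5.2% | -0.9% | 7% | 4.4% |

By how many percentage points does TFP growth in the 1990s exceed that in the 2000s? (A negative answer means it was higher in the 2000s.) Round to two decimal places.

-0.12 percentage points

Labor's share = 1 − 0.3 − 0.27 = 0.43.
The 1990s: TFP = 2 + 0.69 − 1.512 + 0.387 = 1.565%.
The 2000s: TFP = 5.2 + 0.27 − 1.89 − 1.892 = 1.688%.
Difference = 1.565 − (1.688) = -0.123 pp.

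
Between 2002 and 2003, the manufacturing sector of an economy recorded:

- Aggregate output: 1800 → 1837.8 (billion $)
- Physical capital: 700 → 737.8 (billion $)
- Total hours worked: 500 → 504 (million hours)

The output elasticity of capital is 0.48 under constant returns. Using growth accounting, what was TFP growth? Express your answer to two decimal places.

Aggregate output growth = (1837.8 − 1800) / 1800 = 2.1%.
Physical capital growth = (737.8 − 700) / 700 = 5.4%.
Total hours worked growth = (504 − 500) / 500 = 0.8%.
Labor's share = 1 − 0.48 = 0.52.
Physical capital: 0.48 × 5.4 = 2.592 pp.
Total hours worked: 0.52 × 0.8 = 0.416 pp.
TFP growth = 2.1 − 3.008 = -0.908%.

-0.91%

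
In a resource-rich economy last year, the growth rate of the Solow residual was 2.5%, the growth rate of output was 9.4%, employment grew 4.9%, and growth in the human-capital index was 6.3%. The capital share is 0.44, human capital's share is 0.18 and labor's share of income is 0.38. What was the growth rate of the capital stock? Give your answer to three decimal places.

8.873%

Labor's share = 1 − 0.44 − 0.18 = 0.38.
gY = gA + 0.18×6.3 + 0.38×4.9 + 0.44×g.
0.44×g = 9.4 − 2.5 − 2.996 = 3.904.
g = 3.904 / 0.44 = 8.87273%.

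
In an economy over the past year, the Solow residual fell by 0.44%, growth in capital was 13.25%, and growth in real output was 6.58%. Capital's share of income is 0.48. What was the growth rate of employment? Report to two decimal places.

1.27%

Labor's share = 1 − 0.48 = 0.52.
gY = gA + 0.48×13.25 + 0.52×g.
0.52×g = 6.58 + 0.44 − 6.36 = 0.66.
g = 0.66 / 0.52 = 1.2692%.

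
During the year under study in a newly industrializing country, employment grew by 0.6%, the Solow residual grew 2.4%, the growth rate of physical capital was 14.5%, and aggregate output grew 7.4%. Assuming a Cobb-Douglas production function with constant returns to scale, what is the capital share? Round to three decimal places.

0.317

gY = gA + α·gK + (1−α)·gL, so gY − gA − gL = α(gK − gL).
7.4 − 2.4 − 0.6 = α × (14.5 − 0.6).
4.4 = 13.9 α, so α = 0.31655.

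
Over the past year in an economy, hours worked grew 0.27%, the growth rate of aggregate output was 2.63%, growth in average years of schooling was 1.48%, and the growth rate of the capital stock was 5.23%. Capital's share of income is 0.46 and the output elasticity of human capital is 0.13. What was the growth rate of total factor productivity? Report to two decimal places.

Labor's share = 1 − 0.46 − 0.13 = 0.41.
The capital stock: 0.46 × 5.23 = 2.4058 pp.
Average years of schooling: 0.13 × 1.48 = 0.1924 pp.
Hours worked: 0.41 × 0.27 = 0.1107 pp.
TFP growth = 2.63 − 2.7089 = -0.0789%.

-0.08%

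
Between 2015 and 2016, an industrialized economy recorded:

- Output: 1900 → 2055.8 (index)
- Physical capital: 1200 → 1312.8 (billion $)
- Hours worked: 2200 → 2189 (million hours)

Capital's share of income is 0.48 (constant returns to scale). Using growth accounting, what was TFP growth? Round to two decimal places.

Output growth = (2055.8 − 1900) / 1900 = 8.2%.
Physical capital growth = (1312.8 − 1200) / 1200 = 9.4%.
Hours worked growth = (2189 − 2200) / 2200 = -0.5%.
Labor's share = 1 − 0.48 = 0.52.
Physical capital: 0.48 × 9.4 = 4.512 pp.
Hours worked: 0.52 × (-0.5) = -0.26 pp.
TFP growth = 8.2 − 4.252 = 3.948%.

TFP grew 3.95%.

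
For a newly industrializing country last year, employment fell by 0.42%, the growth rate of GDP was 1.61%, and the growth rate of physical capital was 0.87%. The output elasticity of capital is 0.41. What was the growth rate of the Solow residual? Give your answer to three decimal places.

Labor's share = 1 − 0.41 = 0.59.
Physical capital: 0.41 × 0.87 = 0.3567 pp.
Employment: 0.59 × (-0.42) = -0.2478 pp.
TFP growth = 1.61 − 0.1089 = 1.5011%.

1.501%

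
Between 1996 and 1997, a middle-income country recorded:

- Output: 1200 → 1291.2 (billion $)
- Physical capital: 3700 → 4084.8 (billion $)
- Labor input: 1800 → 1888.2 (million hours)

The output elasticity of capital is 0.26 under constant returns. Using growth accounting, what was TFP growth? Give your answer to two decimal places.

1.27%

Output growth = (1291.2 − 1200) / 1200 = 7.6%.
Physical capital growth = (4084.8 − 3700) / 3700 = 10.4%.
Labor input growth = (1888.2 − 1800) / 1800 = 4.9%.
Labor's share = 1 − 0.26 = 0.74.
Physical capital: 0.26 × 10.4 = 2.704 pp.
Labor input: 0.74 × 4.9 = 3.626 pp.
TFP growth = 7.6 − 6.33 = 1.27%.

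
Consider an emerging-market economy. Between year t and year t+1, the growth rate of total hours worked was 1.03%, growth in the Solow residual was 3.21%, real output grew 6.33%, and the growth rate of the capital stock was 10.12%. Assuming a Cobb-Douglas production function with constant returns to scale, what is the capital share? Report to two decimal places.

gY = gA + α·gK + (1−α)·gL, so gY − gA − gL = α(gK − gL).
6.33 − 3.21 − 1.03 = α × (10.12 − 1.03).
2.09 = 9.09 α, so α = 0.2299.

0.23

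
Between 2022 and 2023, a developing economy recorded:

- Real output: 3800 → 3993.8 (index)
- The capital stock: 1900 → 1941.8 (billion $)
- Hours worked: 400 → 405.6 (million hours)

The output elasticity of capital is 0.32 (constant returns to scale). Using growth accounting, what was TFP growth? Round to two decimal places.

TFP growth was 3.44%.

Real output growth = (3993.8 − 3800) / 3800 = 5.1%.
The capital stock growth = (1941.8 − 1900) / 1900 = 2.2%.
Hours worked growth = (405.6 − 400) / 400 = 1.4%.
Labor's share = 1 − 0.32 = 0.68.
The capital stock: 0.32 × 2.2 = 0.704 pp.
Hours worked: 0.68 × 1.4 = 0.952 pp.
TFP growth = 5.1 − 1.656 = 3.444%.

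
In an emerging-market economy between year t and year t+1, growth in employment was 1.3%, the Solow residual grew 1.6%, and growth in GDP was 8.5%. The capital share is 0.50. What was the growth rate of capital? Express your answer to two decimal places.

Capital growth was 12.50%.

Labor's share = 1 − 0.5 = 0.5.
gY = gA + 0.5×1.3 + 0.5×g.
0.5×g = 8.5 − 1.6 − 0.65 = 6.25.
g = 6.25 / 0.5 = 12.5%.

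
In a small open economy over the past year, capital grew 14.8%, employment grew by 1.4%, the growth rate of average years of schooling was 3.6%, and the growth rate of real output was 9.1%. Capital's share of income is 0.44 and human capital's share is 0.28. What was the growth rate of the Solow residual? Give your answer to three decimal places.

Labor's share = 1 − 0.44 − 0.28 = 0.28.
Capital: 0.44 × 14.8 = 6.512 pp.
Average years of schooling: 0.28 × 3.6 = 1.008 pp.
Employment: 0.28 × 1.4 = 0.392 pp.
TFP growth = 9.1 − 7.912 = 1.188%.

The Solow residual growth was 1.188%.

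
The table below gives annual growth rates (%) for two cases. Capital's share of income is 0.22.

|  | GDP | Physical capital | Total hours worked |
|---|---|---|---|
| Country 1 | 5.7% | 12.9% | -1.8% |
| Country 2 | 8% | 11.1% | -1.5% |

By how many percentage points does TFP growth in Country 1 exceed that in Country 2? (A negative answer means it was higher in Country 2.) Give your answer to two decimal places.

Labor's share = 1 − 0.22 = 0.78.
Country 1: TFP = 5.7 − 2.838 + 1.404 = 4.266%.
Country 2: TFP = 8 − 2.442 + 1.17 = 6.728%.
Difference = 4.266 − (6.728) = -2.462 pp.

-2.46 percentage points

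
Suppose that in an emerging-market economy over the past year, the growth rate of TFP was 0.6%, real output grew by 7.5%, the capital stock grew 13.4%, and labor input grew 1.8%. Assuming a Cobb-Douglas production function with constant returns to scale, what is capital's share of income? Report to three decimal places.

0.440

gY = gA + α·gK + (1−α)·gL, so gY − gA − gL = α(gK − gL).
7.5 − 0.6 − 1.8 = α × (13.4 − 1.8).
5.1 = 11.6 α, so α = 0.43966.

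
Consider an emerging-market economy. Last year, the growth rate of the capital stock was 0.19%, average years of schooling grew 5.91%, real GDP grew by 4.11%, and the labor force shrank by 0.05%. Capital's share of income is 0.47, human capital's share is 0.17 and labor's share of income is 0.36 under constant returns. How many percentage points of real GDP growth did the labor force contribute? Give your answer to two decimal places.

-0.02 pp

Labor's share = 1 − 0.47 − 0.17 = 0.36.
Contribution = share × growth = 0.36 × (-0.05) = -0.018 pp.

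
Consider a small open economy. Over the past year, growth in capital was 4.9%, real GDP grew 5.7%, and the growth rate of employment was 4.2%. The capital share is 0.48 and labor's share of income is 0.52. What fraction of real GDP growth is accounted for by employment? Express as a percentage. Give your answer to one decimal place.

Employment accounted for 38.3% of growth.

Labor's share = 1 − 0.48 = 0.52.
Employment contributed 0.52 × 4.2 = 2.184 pp.
Share of growth = 2.184 / 5.7 × 100 = 38.316%.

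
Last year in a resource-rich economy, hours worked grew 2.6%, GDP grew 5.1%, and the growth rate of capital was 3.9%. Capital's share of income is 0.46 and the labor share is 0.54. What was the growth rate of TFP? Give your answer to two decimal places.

1.90%

Labor's share = 1 − 0.46 = 0.54.
Capital: 0.46 × 3.9 = 1.794 pp.
Hours worked: 0.54 × 2.6 = 1.404 pp.
TFP growth = 5.1 − 3.198 = 1.902%.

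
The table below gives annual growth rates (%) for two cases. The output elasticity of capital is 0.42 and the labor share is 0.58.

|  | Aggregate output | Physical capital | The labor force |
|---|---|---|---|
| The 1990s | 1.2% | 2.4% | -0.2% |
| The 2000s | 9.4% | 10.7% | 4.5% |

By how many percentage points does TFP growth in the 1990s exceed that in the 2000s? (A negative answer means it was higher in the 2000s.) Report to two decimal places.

-1.99 percentage points

Labor's share = 1 − 0.42 = 0.58.
The 1990s: TFP = 1.2 − 1.008 + 0.116 = 0.308%.
The 2000s: TFP = 9.4 − 4.494 − 2.61 = 2.296%.
Difference = 0.308 − (2.296) = -1.988 pp.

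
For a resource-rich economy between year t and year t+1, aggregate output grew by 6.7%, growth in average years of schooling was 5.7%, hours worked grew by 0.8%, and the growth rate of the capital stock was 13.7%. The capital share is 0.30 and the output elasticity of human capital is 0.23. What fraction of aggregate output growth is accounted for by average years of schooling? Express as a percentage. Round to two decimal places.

Average years of schooling accounted for 19.57% of growth.

Average years of schooling contributed 0.23 × 5.7 = 1.311 pp.
Share of growth = 1.311 / 6.7 × 100 = 19.5672%.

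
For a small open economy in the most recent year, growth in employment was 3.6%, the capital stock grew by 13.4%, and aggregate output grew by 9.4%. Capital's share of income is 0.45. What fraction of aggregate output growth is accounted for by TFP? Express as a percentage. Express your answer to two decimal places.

14.79%

Labor's share = 1 − 0.45 = 0.55.
The capital stock: 0.45 × 13.4 = 6.03 pp.
Employment: 0.55 × 3.6 = 1.98 pp.
TFP growth = 9.4 − 8.01 = 1.39%.
TFP share of growth = 1.39 / 9.4 × 100 = 14.7872%.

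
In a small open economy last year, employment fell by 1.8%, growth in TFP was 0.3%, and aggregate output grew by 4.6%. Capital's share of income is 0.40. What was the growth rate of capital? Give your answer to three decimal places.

Capital growth was 13.450%.

Labor's share = 1 − 0.4 = 0.6.
gY = gA + 0.6×(-1.8) + 0.4×g.
0.4×g = 4.6 − 0.3 + 1.08 = 5.38.
g = 5.38 / 0.4 = 13.45%.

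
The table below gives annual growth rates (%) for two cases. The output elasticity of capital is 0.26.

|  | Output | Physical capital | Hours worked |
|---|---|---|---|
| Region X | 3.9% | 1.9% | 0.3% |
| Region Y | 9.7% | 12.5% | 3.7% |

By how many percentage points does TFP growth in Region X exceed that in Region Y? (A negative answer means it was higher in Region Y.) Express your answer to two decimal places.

-0.53 percentage points

Labor's share = 1 − 0.26 = 0.74.
Region X: TFP = 3.9 − 0.494 − 0.222 = 3.184%.
Region Y: TFP = 9.7 − 3.25 − 2.738 = 3.712%.
Difference = 3.184 − (3.712) = -0.528 pp.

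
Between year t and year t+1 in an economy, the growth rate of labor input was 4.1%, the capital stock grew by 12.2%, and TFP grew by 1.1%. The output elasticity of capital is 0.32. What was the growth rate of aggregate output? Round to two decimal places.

Labor's share = 1 − 0.32 = 0.68.
The capital stock: 0.32 × 12.2 = 3.904 pp.
Labor input: 0.68 × 4.1 = 2.788 pp.
Output growth = 1.1 + 6.692 = 7.792%.

7.79%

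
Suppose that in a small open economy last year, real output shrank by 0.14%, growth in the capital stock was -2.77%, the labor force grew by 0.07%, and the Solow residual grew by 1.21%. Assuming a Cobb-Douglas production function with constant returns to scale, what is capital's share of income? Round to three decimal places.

Capital's share of income is 0.500.

gY = gA + α·gK + (1−α)·gL, so gY − gA − gL = α(gK − gL).
-0.14 − 1.21 − 0.07 = α × (-2.77 − 0.07).
-1.42 = -2.84 α, so α = 0.5.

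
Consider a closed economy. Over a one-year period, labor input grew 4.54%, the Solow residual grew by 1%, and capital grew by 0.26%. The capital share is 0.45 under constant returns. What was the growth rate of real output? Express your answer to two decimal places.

3.61%

Labor's share = 1 − 0.45 = 0.55.
Capital: 0.45 × 0.26 = 0.117 pp.
Labor input: 0.55 × 4.54 = 2.497 pp.
Output growth = 1 + 2.614 = 3.614%.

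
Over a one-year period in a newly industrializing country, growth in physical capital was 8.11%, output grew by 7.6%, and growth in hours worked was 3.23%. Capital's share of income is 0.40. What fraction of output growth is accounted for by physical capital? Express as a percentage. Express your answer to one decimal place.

Physical capital contributed 0.4 × 8.11 = 3.244 pp.
Share of growth = 3.244 / 7.6 × 100 = 42.684%.

42.7%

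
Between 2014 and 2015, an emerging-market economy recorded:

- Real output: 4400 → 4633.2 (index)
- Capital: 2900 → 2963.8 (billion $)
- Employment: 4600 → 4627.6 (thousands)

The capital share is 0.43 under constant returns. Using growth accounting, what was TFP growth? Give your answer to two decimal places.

4.01%

Real output growth = (4633.2 − 4400) / 4400 = 5.3%.
Capital growth = (2963.8 − 2900) / 2900 = 2.2%.
Employment growth = (4627.6 − 4600) / 4600 = 0.6%.
Labor's share = 1 − 0.43 = 0.57.
Capital: 0.43 × 2.2 = 0.946 pp.
Employment: 0.57 × 0.6 = 0.342 pp.
TFP growth = 5.3 − 1.288 = 4.012%.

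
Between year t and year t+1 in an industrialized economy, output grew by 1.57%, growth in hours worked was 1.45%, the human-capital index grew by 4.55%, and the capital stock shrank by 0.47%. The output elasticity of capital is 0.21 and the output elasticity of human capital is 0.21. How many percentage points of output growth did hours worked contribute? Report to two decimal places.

0.84 pp

Labor's share = 1 − 0.21 − 0.21 = 0.58.
Contribution = share × growth = 0.58 × 1.45 = 0.841 pp.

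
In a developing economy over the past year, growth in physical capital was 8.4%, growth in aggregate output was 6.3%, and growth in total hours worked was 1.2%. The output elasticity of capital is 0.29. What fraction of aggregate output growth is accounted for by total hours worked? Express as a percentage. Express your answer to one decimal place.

Total hours worked accounted for 13.5% of growth.

Labor's share = 1 − 0.29 = 0.71.
Total hours worked contributed 0.71 × 1.2 = 0.852 pp.
Share of growth = 0.852 / 6.3 × 100 = 13.524%.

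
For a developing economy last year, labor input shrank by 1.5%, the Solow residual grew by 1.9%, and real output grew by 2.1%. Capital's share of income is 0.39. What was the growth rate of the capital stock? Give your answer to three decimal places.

Labor's share = 1 − 0.39 = 0.61.
gY = gA + 0.61×(-1.5) + 0.39×g.
0.39×g = 2.1 − 1.9 + 0.915 = 1.115.
g = 1.115 / 0.39 = 2.85897%.

The capital stock growth was 2.859%.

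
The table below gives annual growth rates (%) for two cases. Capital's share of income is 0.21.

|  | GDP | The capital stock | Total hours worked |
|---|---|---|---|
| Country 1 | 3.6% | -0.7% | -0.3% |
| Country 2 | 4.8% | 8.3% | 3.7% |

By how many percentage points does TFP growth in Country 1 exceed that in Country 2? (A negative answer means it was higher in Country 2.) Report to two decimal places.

3.85 percentage points

Labor's share = 1 − 0.21 = 0.79.
Country 1: TFP = 3.6 + 0.147 + 0.237 = 3.984%.
Country 2: TFP = 4.8 − 1.743 − 2.923 = 0.134%.
Difference = 3.984 − (0.134) = 3.85 pp.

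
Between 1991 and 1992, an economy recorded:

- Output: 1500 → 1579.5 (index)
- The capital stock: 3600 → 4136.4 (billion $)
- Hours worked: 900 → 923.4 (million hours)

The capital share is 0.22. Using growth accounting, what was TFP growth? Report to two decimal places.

-0.01%

Output growth = (1579.5 − 1500) / 1500 = 5.3%.
The capital stock growth = (4136.4 − 3600) / 3600 = 14.9%.
Hours worked growth = (923.4 − 900) / 900 = 2.6%.
Labor's share = 1 − 0.22 = 0.78.
The capital stock: 0.22 × 14.9 = 3.278 pp.
Hours worked: 0.78 × 2.6 = 2.028 pp.
TFP growth = 5.3 − 5.306 = -0.006%.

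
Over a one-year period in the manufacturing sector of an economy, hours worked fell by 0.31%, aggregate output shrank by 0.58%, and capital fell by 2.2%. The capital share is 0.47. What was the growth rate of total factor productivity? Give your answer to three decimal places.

Labor's share = 1 − 0.47 = 0.53.
Capital: 0.47 × (-2.2) = -1.034 pp.
Hours worked: 0.53 × (-0.31) = -0.1643 pp.
TFP growth = -0.58 + 1.1983 = 0.6183%.

Total factor productivity grew 0.618%.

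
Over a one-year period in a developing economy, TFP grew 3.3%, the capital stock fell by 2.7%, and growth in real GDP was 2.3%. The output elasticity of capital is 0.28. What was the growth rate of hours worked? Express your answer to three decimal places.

-0.339%

Labor's share = 1 − 0.28 = 0.72.
gY = gA + 0.28×(-2.7) + 0.72×g.
0.72×g = 2.3 − 3.3 + 0.756 = -0.244.
g = -0.244 / 0.72 = -0.33889%.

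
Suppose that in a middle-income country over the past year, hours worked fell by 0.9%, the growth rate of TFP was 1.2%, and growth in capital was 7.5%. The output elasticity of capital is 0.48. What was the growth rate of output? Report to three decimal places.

Output growth was 4.332%.

Labor's share = 1 − 0.48 = 0.52.
Capital: 0.48 × 7.5 = 3.6 pp.
Hours worked: 0.52 × (-0.9) = -0.468 pp.
Output growth = 1.2 + 3.132 = 4.332%.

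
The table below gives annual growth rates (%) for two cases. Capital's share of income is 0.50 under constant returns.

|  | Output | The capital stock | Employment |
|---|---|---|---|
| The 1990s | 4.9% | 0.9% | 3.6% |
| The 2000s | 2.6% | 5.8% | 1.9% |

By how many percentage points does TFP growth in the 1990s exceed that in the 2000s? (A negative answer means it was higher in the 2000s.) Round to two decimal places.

Labor's share = 1 − 0.5 = 0.5.
The 1990s: TFP = 4.9 − 0.45 − 1.8 = 2.65%.
The 2000s: TFP = 2.6 − 2.9 − 0.95 = -1.25%.
Difference = 2.65 − (-1.25) = 3.9 pp.

3.90 percentage points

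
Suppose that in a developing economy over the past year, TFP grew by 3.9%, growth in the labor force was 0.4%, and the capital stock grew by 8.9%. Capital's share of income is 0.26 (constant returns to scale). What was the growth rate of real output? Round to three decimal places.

Labor's share = 1 − 0.26 = 0.74.
The capital stock: 0.26 × 8.9 = 2.314 pp.
The labor force: 0.74 × 0.4 = 0.296 pp.
Output growth = 3.9 + 2.61 = 6.51%.

Real output grew 6.510%.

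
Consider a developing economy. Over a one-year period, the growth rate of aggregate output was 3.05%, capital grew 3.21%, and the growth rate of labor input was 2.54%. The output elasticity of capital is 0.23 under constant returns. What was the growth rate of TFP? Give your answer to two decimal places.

Labor's share = 1 − 0.23 = 0.77.
Capital: 0.23 × 3.21 = 0.7383 pp.
Labor input: 0.77 × 2.54 = 1.9558 pp.
TFP growth = 3.05 − 2.6941 = 0.3559%.

0.36%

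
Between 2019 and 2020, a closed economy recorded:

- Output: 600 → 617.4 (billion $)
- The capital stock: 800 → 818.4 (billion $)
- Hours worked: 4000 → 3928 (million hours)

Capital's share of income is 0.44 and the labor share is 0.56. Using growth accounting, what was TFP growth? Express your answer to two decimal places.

2.90%

Output growth = (617.4 − 600) / 600 = 2.9%.
The capital stock growth = (818.4 − 800) / 800 = 2.3%.
Hours worked growth = (3928 − 4000) / 4000 = -1.8%.
Labor's share = 1 − 0.44 = 0.56.
The capital stock: 0.44 × 2.3 = 1.012 pp.
Hours worked: 0.56 × (-1.8) = -1.008 pp.
TFP growth = 2.9 − 0.004 = 2.896%.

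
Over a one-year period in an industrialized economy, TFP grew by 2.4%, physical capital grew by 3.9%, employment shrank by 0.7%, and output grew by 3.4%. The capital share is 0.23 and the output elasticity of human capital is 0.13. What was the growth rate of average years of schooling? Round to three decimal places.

Average years of schooling growth was 4.238%.

Labor's share = 1 − 0.23 − 0.13 = 0.64.
gY = gA + 0.23×3.9 + 0.64×(-0.7) + 0.13×g.
0.13×g = 3.4 − 2.4 − 0.449 = 0.551.
g = 0.551 / 0.13 = 4.23846%.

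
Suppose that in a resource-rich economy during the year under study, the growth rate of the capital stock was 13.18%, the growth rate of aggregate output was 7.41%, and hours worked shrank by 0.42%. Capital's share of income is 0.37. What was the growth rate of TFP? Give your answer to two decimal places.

2.80%

Labor's share = 1 − 0.37 = 0.63.
The capital stock: 0.37 × 13.18 = 4.8766 pp.
Hours worked: 0.63 × (-0.42) = -0.2646 pp.
TFP growth = 7.41 − 4.612 = 2.798%.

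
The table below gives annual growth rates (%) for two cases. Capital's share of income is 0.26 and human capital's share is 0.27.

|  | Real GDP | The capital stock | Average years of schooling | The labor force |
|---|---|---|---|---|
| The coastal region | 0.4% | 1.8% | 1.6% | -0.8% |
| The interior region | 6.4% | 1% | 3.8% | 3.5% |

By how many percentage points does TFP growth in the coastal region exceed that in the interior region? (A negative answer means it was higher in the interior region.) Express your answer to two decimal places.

Labor's share = 1 − 0.26 − 0.27 = 0.47.
The coastal region: TFP = 0.4 − 0.468 − 0.432 + 0.376 = -0.124%.
The interior region: TFP = 6.4 − 0.26 − 1.026 − 1.645 = 3.469%.
Difference = -0.124 − (3.469) = -3.593 pp.

-3.59 percentage points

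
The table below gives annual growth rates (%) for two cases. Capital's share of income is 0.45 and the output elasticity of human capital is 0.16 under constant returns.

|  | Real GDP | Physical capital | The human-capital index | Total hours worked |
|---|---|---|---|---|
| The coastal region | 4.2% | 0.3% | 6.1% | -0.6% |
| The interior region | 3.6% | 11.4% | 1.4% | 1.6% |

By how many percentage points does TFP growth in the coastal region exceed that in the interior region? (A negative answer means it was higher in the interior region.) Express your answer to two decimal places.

5.70 percentage points

Labor's share = 1 − 0.45 − 0.16 = 0.39.
The coastal region: TFP = 4.2 − 0.135 − 0.976 + 0.234 = 3.323%.
The interior region: TFP = 3.6 − 5.13 − 0.224 − 0.624 = -2.378%.
Difference = 3.323 − (-2.378) = 5.701 pp.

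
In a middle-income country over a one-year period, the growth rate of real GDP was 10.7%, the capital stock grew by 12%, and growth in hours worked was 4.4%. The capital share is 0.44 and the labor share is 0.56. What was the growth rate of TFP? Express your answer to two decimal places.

Labor's share = 1 − 0.44 = 0.56.
The capital stock: 0.44 × 12 = 5.28 pp.
Hours worked: 0.56 × 4.4 = 2.464 pp.
TFP growth = 10.7 − 7.744 = 2.956%.

TFP grew 2.96%.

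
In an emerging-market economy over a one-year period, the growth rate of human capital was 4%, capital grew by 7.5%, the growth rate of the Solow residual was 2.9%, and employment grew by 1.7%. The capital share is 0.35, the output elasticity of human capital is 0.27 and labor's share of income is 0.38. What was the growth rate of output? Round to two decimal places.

Labor's share = 1 − 0.35 − 0.27 = 0.38.
Capital: 0.35 × 7.5 = 2.625 pp.
Human capital: 0.27 × 4 = 1.08 pp.
Employment: 0.38 × 1.7 = 0.646 pp.
Output growth = 2.9 + 4.351 = 7.251%.

Output growth was 7.25%.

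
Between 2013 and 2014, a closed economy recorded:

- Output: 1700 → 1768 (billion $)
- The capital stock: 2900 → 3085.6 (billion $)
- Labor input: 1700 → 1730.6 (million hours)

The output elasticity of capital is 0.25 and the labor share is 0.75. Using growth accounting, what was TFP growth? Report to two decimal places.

1.05%

Output growth = (1768 − 1700) / 1700 = 4%.
The capital stock growth = (3085.6 − 2900) / 2900 = 6.4%.
Labor input growth = (1730.6 − 1700) / 1700 = 1.8%.
Labor's share = 1 − 0.25 = 0.75.
The capital stock: 0.25 × 6.4 = 1.6 pp.
Labor input: 0.75 × 1.8 = 1.35 pp.
TFP growth = 4 − 2.95 = 1.05%.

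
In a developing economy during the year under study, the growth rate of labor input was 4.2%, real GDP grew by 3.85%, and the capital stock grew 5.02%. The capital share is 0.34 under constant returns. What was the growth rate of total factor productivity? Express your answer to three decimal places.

Labor's share = 1 − 0.34 = 0.66.
The capital stock: 0.34 × 5.02 = 1.7068 pp.
Labor input: 0.66 × 4.2 = 2.772 pp.
TFP growth = 3.85 − 4.4788 = -0.6288%.

-0.629%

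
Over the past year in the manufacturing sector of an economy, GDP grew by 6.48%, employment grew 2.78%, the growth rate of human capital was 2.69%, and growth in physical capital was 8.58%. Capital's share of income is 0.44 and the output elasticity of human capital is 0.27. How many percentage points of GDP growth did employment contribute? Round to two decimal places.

Labor's share = 1 − 0.44 − 0.27 = 0.29.
Contribution = share × growth = 0.29 × 2.78 = 0.8062 pp.

0.81 pp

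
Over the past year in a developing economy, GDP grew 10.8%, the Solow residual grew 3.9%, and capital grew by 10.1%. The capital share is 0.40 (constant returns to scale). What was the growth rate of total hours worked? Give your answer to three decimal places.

Labor's share = 1 − 0.4 = 0.6.
gY = gA + 0.4×10.1 + 0.6×g.
0.6×g = 10.8 − 3.9 − 4.04 = 2.86.
g = 2.86 / 0.6 = 4.76667%.

4.767%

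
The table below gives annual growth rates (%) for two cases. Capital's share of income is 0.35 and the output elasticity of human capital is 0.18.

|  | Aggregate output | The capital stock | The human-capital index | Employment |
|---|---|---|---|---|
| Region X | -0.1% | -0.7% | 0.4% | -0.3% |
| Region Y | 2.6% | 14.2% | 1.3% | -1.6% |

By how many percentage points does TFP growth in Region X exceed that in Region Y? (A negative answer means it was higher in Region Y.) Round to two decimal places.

2.07 percentage points

Labor's share = 1 − 0.35 − 0.18 = 0.47.
Region X: TFP = -0.1 + 0.245 − 0.072 + 0.141 = 0.214%.
Region Y: TFP = 2.6 − 4.97 − 0.234 + 0.752 = -1.852%.
Difference = 0.214 − (-1.852) = 2.066 pp.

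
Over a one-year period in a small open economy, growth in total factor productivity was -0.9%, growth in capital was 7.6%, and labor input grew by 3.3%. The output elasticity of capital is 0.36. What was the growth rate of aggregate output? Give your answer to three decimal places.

Labor's share = 1 − 0.36 = 0.64.
Capital: 0.36 × 7.6 = 2.736 pp.
Labor input: 0.64 × 3.3 = 2.112 pp.
Output growth = -0.9 + 4.848 = 3.948%.

Aggregate output growth was 3.948%.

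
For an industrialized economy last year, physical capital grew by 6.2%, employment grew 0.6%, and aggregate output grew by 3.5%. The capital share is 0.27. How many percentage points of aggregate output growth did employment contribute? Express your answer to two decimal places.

Labor's share = 1 − 0.27 = 0.73.
Contribution = share × growth = 0.73 × 0.6 = 0.438 pp.

0.44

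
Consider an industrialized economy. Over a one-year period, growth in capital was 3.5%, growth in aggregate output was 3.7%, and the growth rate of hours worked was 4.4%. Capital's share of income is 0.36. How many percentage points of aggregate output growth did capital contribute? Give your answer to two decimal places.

1.26 pp

Contribution = share × growth = 0.36 × 3.5 = 1.26 pp.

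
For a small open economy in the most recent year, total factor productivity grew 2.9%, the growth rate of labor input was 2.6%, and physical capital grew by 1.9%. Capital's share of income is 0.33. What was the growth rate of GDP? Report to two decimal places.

Labor's share = 1 − 0.33 = 0.67.
Physical capital: 0.33 × 1.9 = 0.627 pp.
Labor input: 0.67 × 2.6 = 1.742 pp.
Output growth = 2.9 + 2.369 = 5.269%.

5.27%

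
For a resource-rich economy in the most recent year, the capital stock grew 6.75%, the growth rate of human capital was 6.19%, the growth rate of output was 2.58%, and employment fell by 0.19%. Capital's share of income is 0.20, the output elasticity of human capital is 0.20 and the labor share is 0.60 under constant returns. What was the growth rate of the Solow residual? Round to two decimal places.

The Solow residual grew 0.11%.

Labor's share = 1 − 0.2 − 0.2 = 0.6.
The capital stock: 0.2 × 6.75 = 1.35 pp.
Human capital: 0.2 × 6.19 = 1.238 pp.
Employment: 0.6 × (-0.19) = -0.114 pp.
TFP growth = 2.58 − 2.474 = 0.106%.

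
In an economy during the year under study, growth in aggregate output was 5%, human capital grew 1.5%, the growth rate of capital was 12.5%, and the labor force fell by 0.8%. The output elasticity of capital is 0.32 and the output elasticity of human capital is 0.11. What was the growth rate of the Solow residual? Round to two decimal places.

Labor's share = 1 − 0.32 − 0.11 = 0.57.
Capital: 0.32 × 12.5 = 4 pp.
Human capital: 0.11 × 1.5 = 0.165 pp.
The labor force: 0.57 × (-0.8) = -0.456 pp.
TFP growth = 5 − 3.709 = 1.291%.

1.29%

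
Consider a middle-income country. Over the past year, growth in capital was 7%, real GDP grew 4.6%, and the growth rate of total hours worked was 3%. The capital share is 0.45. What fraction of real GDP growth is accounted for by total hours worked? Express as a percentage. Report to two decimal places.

35.87%

Labor's share = 1 − 0.45 = 0.55.
Total hours worked contributed 0.55 × 3 = 1.65 pp.
Share of growth = 1.65 / 4.6 × 100 = 35.8696%.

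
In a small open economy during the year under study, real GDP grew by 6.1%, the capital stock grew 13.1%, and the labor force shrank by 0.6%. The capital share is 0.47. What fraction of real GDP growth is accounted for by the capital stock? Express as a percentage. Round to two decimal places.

The capital stock accounted for 100.93% of growth.

The capital stock contributed 0.47 × 13.1 = 6.157 pp.
Share of growth = 6.157 / 6.1 × 100 = 100.9344%.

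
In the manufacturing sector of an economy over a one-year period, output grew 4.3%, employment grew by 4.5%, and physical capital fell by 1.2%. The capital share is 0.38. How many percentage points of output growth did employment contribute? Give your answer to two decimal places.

2.79 pp

Labor's share = 1 − 0.38 = 0.62.
Contribution = share × growth = 0.62 × 4.5 = 2.79 pp.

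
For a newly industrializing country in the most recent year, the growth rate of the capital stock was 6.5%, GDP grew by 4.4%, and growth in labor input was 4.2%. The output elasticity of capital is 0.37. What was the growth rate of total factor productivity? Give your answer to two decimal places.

-0.65%

Labor's share = 1 − 0.37 = 0.63.
The capital stock: 0.37 × 6.5 = 2.405 pp.
Labor input: 0.63 × 4.2 = 2.646 pp.
TFP growth = 4.4 − 5.051 = -0.651%.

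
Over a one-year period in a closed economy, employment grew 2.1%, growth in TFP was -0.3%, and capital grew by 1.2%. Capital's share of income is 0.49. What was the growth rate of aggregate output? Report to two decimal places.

1.36%

Labor's share = 1 − 0.49 = 0.51.
Capital: 0.49 × 1.2 = 0.588 pp.
Employment: 0.51 × 2.1 = 1.071 pp.
Output growth = -0.3 + 1.659 = 1.359%.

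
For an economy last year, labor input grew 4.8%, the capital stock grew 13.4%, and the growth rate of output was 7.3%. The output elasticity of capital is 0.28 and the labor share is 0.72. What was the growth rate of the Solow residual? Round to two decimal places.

The Solow residual grew 0.09%.

Labor's share = 1 − 0.28 = 0.72.
The capital stock: 0.28 × 13.4 = 3.752 pp.
Labor input: 0.72 × 4.8 = 3.456 pp.
TFP growth = 7.3 − 7.208 = 0.092%.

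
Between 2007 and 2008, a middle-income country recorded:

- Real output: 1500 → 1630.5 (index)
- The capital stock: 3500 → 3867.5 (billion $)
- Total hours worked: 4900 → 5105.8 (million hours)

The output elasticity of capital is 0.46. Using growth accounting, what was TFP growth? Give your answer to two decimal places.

TFP growth was 1.60%.

Real output growth = (1630.5 − 1500) / 1500 = 8.7%.
The capital stock growth = (3867.5 − 3500) / 3500 = 10.5%.
Total hours worked growth = (5105.8 − 4900) / 4900 = 4.2%.
Labor's share = 1 − 0.46 = 0.54.
The capital stock: 0.46 × 10.5 = 4.83 pp.
Total hours worked: 0.54 × 4.2 = 2.268 pp.
TFP growth = 8.7 − 7.098 = 1.602%.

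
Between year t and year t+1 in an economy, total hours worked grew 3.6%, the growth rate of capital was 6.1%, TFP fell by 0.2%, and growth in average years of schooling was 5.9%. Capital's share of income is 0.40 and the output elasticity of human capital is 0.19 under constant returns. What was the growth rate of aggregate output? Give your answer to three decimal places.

Aggregate output growth was 4.837%.

Labor's share = 1 − 0.4 − 0.19 = 0.41.
Capital: 0.4 × 6.1 = 2.44 pp.
Average years of schooling: 0.19 × 5.9 = 1.121 pp.
Total hours worked: 0.41 × 3.6 = 1.476 pp.
Output growth = -0.2 + 5.037 = 4.837%.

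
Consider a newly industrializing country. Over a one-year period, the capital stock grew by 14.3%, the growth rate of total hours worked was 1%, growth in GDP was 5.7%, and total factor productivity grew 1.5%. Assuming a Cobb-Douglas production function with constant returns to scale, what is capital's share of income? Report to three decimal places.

α = 0.241

gY = gA + α·gK + (1−α)·gL, so gY − gA − gL = α(gK − gL).
5.7 − 1.5 − 1 = α × (14.3 − 1).
3.2 = 13.3 α, so α = 0.2406.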